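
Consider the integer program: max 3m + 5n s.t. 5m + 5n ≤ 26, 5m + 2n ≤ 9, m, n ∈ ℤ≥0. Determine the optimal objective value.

20

Relaxing integrality, the LP optimum is 22.50 at (m,n) = (0, 4.5), which is not an integer point.
(m,n)=(0,4): 5·0+5·4=20≤26, 5·0+2·4=8≤9, objective 20.
(m,n)=(0,3): 5·0+5·3=15≤26, 5·0+2·3=6≤9, objective 15.
The best lattice point is (0,4), giving 20.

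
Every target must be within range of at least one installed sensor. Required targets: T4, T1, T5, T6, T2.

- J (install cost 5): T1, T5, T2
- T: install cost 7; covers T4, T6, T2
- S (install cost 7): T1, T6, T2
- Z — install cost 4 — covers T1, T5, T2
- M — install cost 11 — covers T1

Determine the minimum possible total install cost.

11

Choose T and Z: together they cover T4, T1, T5, T6, T2 — every target.
Total install cost: 7 + 4 = 11.
No cover costs less than 11.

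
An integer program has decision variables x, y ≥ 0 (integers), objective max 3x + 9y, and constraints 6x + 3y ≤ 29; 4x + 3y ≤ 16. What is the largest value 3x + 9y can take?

45

(x,y)=(0,5): 6·0+3·5=15≤29, 4·0+3·5=15≤16, objective 45.
(x,y)=(1,4): 6·1+3·4=18≤29, 4·1+3·4=16≤16, objective 39.
(x,y)=(0,4): 6·0+3·4=12≤29, 4·0+3·4=12≤16, objective 36.
The best lattice point is (0,5), giving 45.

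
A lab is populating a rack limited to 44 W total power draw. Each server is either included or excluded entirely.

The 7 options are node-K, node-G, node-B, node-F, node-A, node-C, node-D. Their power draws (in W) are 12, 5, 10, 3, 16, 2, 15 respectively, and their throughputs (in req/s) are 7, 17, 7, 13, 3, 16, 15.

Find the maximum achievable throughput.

68

node-K + node-G + node-F + node-C + node-D: power draw 12 + 5 + 3 + 2 + 15 = 37 ≤ 44, throughput 7 + 17 + 13 + 16 + 15 = 68.
node-G + node-F + node-A + node-C + node-D: power draw 5 + 3 + 16 + 2 + 15 = 41 ≤ 44, throughput 17 + 13 + 3 + 16 + 15 = 64.
node-G + node-B + node-F + node-C + node-D: power draw 5 + 10 + 3 + 2 + 15 = 35 ≤ 44, throughput 17 + 7 + 13 + 16 + 15 = 68.
The maximum throughput is 68; one optimal choice is node-G, node-B, node-F, node-C, and node-D.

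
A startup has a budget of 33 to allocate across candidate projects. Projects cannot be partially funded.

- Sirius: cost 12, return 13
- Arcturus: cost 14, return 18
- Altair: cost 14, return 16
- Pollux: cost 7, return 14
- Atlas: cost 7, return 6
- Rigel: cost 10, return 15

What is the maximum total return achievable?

Arcturus + Pollux + Rigel: cost 14 + 7 + 10 = 31 ≤ 33, return 18 + 14 + 15 = 47.
Altair + Pollux + Rigel: cost 14 + 7 + 10 = 31 ≤ 33, return 16 + 14 + 15 = 45.
Sirius + Arcturus + Pollux: cost 12 + 14 + 7 = 33 ≤ 33, return 13 + 18 + 14 = 45.
Best is Arcturus, Pollux, and Rigel with total return 47.

47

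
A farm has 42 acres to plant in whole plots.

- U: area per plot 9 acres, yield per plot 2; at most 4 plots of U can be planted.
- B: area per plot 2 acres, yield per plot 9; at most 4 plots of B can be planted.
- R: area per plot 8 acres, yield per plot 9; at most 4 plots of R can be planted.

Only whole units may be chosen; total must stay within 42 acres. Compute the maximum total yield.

4×B and 4×R: area 40 ≤ 42, yield 4·9 + 4·9 = 72.
1×U, 4×B, and 3×R: area 41 ≤ 42, yield 1·2 + 4·9 + 3·9 = 65.
Best is 72.

72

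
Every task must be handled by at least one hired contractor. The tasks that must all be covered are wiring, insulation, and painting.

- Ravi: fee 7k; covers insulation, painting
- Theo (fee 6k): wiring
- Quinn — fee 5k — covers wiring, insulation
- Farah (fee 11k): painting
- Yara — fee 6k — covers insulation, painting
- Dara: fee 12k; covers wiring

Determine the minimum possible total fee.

Choose Quinn and Yara: together they cover wiring, insulation, painting — every task.
Total fee: 5 + 6 = 11.
No cover costs less than 11.

11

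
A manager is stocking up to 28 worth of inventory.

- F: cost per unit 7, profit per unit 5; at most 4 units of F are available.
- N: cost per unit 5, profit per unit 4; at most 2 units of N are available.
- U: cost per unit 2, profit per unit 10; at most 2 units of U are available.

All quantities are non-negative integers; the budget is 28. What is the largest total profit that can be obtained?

Take 2×F, 2×N, and 2×U: cost 28 ≤ 28, profit 2·5 + 2·4 + 2·10 = 38.
U has the best ratio (10/2) and is taken to its limit of 2; remaining capacity is filled optimally with the others.

38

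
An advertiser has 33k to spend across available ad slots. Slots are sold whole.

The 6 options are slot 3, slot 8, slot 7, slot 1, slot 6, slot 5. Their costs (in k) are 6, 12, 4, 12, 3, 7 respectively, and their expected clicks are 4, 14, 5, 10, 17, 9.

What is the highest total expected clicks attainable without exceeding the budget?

49

Take slot 3, slot 8, slot 7, slot 6, and slot 5: cost 6 + 12 + 4 + 3 + 7 = 32 ≤ 33, expected clicks 4 + 14 + 5 + 17 + 9 = 49.
No other feasible combination does better.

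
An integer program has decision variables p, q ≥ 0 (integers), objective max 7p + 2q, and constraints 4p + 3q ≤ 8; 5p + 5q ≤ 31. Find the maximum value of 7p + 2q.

14

(p,q)=(2,0) is feasible, giving 14.
(p,q)=(1,1) is feasible, giving 9.
(p,q)=(1,0) is feasible, giving 7.
Maximum is 14 at (p,q)=(2,0).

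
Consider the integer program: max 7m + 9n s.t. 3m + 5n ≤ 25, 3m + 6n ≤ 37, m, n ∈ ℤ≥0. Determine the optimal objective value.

The continuous relaxation peaks at (8.33, 0) with value 58.33; rounding to a feasible lattice point costs some objective.
(m,n)=(8,0): 3·8+5·0=24≤25, 3·8+6·0=24≤37, objective 56.
(m,n)=(7,0): 3·7+5·0=21≤25, 3·7+6·0=21≤37, objective 49.
No feasible integer point exceeds 56.

56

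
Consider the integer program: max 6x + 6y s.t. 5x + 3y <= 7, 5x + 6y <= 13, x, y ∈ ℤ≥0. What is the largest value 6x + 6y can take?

The continuous relaxation peaks at (0.2, 2) with value 13.20; rounding to a feasible lattice point costs some objective.
(x,y)=(0,2): 5·0+3·2=6≤7, 5·0+6·2=12≤13, objective 12.
(x,y)=(0,1): 5·0+3·1=3≤7, 5·0+6·1=6≤13, objective 6.
Maximum is 12 at (x,y)=(0,2).

12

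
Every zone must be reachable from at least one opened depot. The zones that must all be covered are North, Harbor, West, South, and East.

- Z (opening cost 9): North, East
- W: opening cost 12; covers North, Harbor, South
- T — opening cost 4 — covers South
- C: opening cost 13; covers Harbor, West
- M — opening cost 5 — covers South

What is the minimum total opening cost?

26

The greedy cost-per-new-zone heuristic would pick W, Z, and C for 34, but a cheaper cover exists.
Choose Z, T, and C: together they cover North, Harbor, West, South, East — every zone.
Total opening cost: 9 + 4 + 13 = 26.
No cover costs less than 26.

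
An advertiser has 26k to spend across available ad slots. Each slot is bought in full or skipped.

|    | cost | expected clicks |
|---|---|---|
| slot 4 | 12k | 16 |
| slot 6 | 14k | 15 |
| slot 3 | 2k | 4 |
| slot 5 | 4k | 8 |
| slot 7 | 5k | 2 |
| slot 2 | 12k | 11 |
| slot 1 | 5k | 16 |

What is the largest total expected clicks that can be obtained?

slot 6 + slot 3 + slot 5 + slot 1: cost 14 + 2 + 4 + 5 = 25 ≤ 26, expected clicks 15 + 4 + 8 + 16 = 43.
slot 4 + slot 3 + slot 5 + slot 1: cost 12 + 2 + 4 + 5 = 23 ≤ 26, expected clicks 16 + 4 + 8 + 16 = 44.
Best is slot 4, slot 3, slot 5, and slot 1 with total expected clicks 44.

44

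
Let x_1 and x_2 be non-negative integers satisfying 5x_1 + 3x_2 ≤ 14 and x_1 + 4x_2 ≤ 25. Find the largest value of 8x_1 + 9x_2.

Relaxing integrality, the LP optimum is 42.00 at (x_1,x_2) = (0, 4.67), which is not an integer point.
(x_1,x_2)=(0,4): 5·0+3·4=12≤14, 1·0+4·4=16≤25, objective 36.
(x_1,x_2)=(1,3): 5·1+3·3=14≤14, 1·1+4·3=13≤25, objective 35.
(x_1,x_2)=(0,3): 5·0+3·3=9≤14, 1·0+4·3=12≤25, objective 27.
No feasible integer point exceeds 36.

36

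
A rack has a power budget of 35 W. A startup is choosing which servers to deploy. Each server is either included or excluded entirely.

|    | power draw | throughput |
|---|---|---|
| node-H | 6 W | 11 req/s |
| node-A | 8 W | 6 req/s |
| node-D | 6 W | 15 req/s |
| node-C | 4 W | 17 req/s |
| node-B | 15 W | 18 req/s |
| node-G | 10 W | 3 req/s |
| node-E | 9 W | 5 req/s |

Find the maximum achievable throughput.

61

Allowing fractional choices, the relaxed optimum would be about 64.0, but servers are indivisible.
node-H + node-D + node-C + node-B: power draw 6 + 6 + 4 + 15 = 31 ≤ 35, throughput 11 + 15 + 17 + 18 = 61.
node-D + node-C + node-B + node-E: power draw 6 + 4 + 15 + 9 = 34 ≤ 35, throughput 15 + 17 + 18 + 5 = 55.
node-A + node-D + node-C + node-B: power draw 8 + 6 + 4 + 15 = 33 ≤ 35, throughput 6 + 15 + 17 + 18 = 56.
Best is node-H, node-D, node-C, and node-B with total throughput 61.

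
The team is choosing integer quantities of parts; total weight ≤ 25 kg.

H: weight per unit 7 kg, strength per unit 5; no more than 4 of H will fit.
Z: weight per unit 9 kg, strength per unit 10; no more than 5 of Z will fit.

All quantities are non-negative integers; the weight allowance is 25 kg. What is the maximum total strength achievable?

Take 1×H and 2×Z: weight 25 ≤ 25, strength 1·5 + 2·10 = 25.
No other integer combination yields more.

25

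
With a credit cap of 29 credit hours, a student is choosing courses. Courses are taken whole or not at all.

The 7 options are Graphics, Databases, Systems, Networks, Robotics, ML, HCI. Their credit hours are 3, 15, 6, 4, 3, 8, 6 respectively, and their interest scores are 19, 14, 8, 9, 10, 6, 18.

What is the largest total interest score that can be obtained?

Allowing fractional choices, the relaxed optimum would be about 70.5, but courses are indivisible.
Graphics + Systems + Networks + Robotics + HCI: credit hours 3 + 6 + 4 + 3 + 6 = 22 ≤ 29, interest score 19 + 8 + 9 + 10 + 18 = 64.
Graphics + Networks + Robotics + ML + HCI: credit hours 3 + 4 + 3 + 8 + 6 = 24 ≤ 29, interest score 19 + 9 + 10 + 6 + 18 = 62.
Graphics + Systems + Robotics + ML + HCI: credit hours 3 + 6 + 3 + 8 + 6 = 26 ≤ 29, interest score 19 + 8 + 10 + 6 + 18 = 61.
Best is Graphics, Systems, Networks, Robotics, and HCI with total interest score 64.

64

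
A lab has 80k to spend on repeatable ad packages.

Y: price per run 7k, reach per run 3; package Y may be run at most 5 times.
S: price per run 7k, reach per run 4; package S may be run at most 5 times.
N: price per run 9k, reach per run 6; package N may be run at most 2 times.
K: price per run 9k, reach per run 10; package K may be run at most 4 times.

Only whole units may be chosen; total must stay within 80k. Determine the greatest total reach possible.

66

K has the best ratio (10/9); taking only K gives at most 4×10 = 40 (stopped by the supply cap of 4).
Mixing does better — 5×S, 1×N, and 4×K: price 80 ≤ 80, reach 5·4 + 1·6 + 4·10 = 66.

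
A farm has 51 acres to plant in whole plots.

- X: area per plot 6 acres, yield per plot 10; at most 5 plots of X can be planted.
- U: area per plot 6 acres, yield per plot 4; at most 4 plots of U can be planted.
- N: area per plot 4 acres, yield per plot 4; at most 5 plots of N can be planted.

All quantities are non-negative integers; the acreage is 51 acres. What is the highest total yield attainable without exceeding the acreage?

This is a bounded integer knapsack.
5×X and 4×N: area 46 ≤ 51, yield 5·10 + 4·4 = 66.
5×X and 5×N: area 50 ≤ 51, yield 5·10 + 5·4 = 70.
Best is 70.

70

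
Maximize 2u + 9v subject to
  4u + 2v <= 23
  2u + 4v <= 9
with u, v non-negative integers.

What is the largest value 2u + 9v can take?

18

Relaxing integrality, the LP optimum is 20.25 at (u,v) = (0, 2.25), which is not an integer point.
(u,v)=(0,2) is feasible, giving 18.
(u,v)=(1,1) is feasible, giving 11.
(u,v)=(0,1) is feasible, giving 9.
No feasible integer point exceeds 18.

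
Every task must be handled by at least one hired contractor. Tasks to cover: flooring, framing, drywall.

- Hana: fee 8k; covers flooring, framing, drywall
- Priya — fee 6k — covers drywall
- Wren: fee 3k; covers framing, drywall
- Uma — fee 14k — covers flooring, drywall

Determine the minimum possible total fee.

The greedy cost-per-new-task heuristic would pick Wren and Hana for 11, but a cheaper cover exists.
Hana alone covers flooring, framing, drywall — every task.
Total fee: 8.
No cover costs less than 8.

8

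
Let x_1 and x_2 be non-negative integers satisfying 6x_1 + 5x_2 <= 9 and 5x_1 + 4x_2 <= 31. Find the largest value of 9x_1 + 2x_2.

Relaxing integrality, the LP optimum is 13.50 at (x_1,x_2) = (1.5, 0), which is not an integer point.
(x_1,x_2)=(1,0): 6·1+5·0=6≤9, 5·1+4·0=5≤31, objective 9.
(x_1,x_2)=(0,1): 6·0+5·1=5≤9, 5·0+4·1=4≤31, objective 2.
Maximum is 9 at (x_1,x_2)=(1,0).

9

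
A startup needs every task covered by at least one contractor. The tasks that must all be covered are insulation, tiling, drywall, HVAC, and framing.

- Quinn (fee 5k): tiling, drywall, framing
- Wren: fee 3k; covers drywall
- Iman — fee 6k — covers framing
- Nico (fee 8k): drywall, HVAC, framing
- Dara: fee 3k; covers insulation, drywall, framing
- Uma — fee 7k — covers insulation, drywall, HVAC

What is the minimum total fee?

12

This is a weighted set-cover instance.
The greedy cost-per-new-task heuristic would pick Dara, Quinn, and Uma for 15, but a cheaper cover exists.
Choose Quinn and Uma: together they cover insulation, tiling, drywall, HVAC, framing — every task.
Total fee: 5 + 7 = 12.
No cover costs less than 12.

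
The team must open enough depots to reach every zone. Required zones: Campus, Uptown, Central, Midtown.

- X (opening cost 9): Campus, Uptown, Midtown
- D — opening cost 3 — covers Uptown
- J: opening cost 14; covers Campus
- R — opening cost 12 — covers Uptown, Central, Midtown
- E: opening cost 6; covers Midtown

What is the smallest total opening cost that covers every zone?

21

This is a weighted set-cover instance.
Choose X and R: together they cover Campus, Uptown, Central, Midtown — every zone.
Total opening cost: 9 + 12 = 21.
No cover costs less than 21.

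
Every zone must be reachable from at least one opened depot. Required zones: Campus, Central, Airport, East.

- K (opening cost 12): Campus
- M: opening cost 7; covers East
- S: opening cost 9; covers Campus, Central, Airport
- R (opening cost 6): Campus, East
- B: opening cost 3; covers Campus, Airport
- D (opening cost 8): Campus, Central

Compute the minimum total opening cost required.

15

Choose S and R: together they cover Campus, Central, Airport, East — every zone.
Total opening cost: 9 + 6 = 15.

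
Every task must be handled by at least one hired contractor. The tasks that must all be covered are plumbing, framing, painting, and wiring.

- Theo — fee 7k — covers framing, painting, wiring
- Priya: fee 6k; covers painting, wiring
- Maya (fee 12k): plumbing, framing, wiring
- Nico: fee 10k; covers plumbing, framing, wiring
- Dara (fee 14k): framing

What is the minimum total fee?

16

This is an integer covering problem.
The greedy cost-per-new-task heuristic would pick Theo and Nico for 17, but a cheaper cover exists.
Choose Priya and Nico: together they cover plumbing, framing, painting, wiring — every task.
Total fee: 6 + 10 = 16.
No cover costs less than 16.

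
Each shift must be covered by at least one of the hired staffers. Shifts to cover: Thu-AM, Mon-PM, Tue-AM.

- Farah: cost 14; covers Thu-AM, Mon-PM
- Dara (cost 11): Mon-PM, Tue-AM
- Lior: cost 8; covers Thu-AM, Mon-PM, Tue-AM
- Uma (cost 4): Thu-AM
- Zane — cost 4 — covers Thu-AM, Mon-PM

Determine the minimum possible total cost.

8

Lior alone covers Thu-AM, Mon-PM, Tue-AM — every shift.
Total cost: 8.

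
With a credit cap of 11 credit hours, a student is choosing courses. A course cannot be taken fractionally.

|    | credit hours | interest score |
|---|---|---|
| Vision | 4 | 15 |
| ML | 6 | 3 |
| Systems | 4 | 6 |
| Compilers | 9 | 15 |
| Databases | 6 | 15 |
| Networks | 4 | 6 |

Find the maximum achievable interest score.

30

This is an integer program with binary decision variables.
Allowing fractional choices, the relaxed optimum would be about 31.7, but courses are indivisible.
Vision + Databases: credit hours 4 + 6 = 10 ≤ 11, interest score 15 + 15 = 30.
Vision + Networks: credit hours 4 + 4 = 8 ≤ 11, interest score 15 + 6 = 21.
Vision + Systems: credit hours 4 + 4 = 8 ≤ 11, interest score 15 + 6 = 21.
Best is Vision and Databases with total interest score 30.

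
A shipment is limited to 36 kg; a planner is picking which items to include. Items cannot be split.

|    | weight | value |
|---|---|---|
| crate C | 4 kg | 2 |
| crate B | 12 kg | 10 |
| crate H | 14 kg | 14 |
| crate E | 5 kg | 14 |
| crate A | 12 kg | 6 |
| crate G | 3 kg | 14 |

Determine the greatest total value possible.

52

Allowing fractional choices, the relaxed optimum would be about 53.0, but items are indivisible.
crate H + crate E + crate A + crate G: weight 14 + 5 + 12 + 3 = 34 ≤ 36, value 14 + 14 + 6 + 14 = 48.
crate C + crate B + crate E + crate A + crate G: weight 4 + 12 + 5 + 12 + 3 = 36 ≤ 36, value 2 + 10 + 14 + 6 + 14 = 46.
crate B + crate H + crate E + crate G: weight 12 + 14 + 5 + 3 = 34 ≤ 36, value 10 + 14 + 14 + 14 = 52.
Best is crate B, crate H, crate E, and crate G with total value 52.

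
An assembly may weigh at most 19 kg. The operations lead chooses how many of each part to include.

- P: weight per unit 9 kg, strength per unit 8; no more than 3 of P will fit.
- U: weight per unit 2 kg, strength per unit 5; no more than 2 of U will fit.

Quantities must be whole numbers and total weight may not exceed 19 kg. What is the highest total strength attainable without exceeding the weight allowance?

2×P: weight 18 ≤ 19, strength 2·8 = 16.
1×P and 2×U: weight 13 ≤ 19, strength 1·8 + 2·5 = 18.
Best is 18.

18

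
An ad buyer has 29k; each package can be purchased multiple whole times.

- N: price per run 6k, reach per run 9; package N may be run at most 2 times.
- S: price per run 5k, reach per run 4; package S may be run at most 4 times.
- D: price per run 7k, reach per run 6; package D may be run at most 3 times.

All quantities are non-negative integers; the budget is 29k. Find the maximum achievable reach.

32

2×N, 2×S, and 1×D: price 29 ≤ 29, reach 2·9 + 2·4 + 1·6 = 32.
2×N and 2×D: price 26 ≤ 29, reach 2·9 + 2·6 = 30.
Best is 32.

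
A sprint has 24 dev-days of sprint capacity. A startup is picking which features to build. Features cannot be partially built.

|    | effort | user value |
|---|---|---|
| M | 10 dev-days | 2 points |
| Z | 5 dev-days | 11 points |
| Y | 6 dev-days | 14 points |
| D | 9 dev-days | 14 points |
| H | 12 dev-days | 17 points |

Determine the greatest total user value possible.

Z + Y + D: effort 5 + 6 + 9 = 20 ≤ 24, user value 11 + 14 + 14 = 39.
Z + Y + H: effort 5 + 6 + 12 = 23 ≤ 24, user value 11 + 14 + 17 = 42.
Best is Z, Y, and H with total user value 42.

42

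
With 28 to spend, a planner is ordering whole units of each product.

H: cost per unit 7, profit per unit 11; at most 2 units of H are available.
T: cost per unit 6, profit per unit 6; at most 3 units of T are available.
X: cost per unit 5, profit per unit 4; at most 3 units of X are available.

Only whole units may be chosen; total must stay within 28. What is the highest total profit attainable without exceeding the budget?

Take 2×H and 2×T: cost 26 ≤ 28, profit 2·11 + 2·6 = 34.
H has the best ratio (11/7) and is taken to its limit of 2; remaining capacity is filled optimally with the others.

34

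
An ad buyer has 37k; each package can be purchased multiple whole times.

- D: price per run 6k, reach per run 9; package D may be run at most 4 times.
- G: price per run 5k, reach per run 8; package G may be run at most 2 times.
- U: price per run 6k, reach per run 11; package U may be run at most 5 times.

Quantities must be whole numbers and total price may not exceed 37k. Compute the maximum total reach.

U has the best ratio (11/6); taking only U gives at most 5×11 = 55 (stopped by the supply cap of 5).
Mixing does better — 1×D and 5×U: price 36 ≤ 37, reach 1·9 + 5·11 = 64.

64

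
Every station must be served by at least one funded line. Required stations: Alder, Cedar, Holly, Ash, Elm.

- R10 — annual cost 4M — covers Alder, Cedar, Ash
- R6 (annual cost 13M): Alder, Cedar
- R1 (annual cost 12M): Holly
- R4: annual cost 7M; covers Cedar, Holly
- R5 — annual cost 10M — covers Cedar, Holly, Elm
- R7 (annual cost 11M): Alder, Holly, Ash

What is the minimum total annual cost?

This is a weighted set-cover instance.
Choose R10 and R5: together they cover Alder, Cedar, Holly, Ash, Elm — every station.
Total annual cost: 4 + 10 = 14.
No cover costs less than 14.

14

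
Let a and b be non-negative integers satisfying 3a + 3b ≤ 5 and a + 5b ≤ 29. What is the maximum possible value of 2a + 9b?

9

The continuous relaxation peaks at (0, 1.67) with value 15.00; rounding to a feasible lattice point costs some objective.
(a,b)=(0,1): 3·0+3·1=3≤5, 1·0+5·1=5≤29, objective 9.
(a,b)=(1,0): 3·1+3·0=3≤5, 1·1+5·0=1≤29, objective 2.
(a,b)=(0,0): 3·0+3·0=0≤5, 1·0+5·0=0≤29, objective 0.
No feasible integer point exceeds 9.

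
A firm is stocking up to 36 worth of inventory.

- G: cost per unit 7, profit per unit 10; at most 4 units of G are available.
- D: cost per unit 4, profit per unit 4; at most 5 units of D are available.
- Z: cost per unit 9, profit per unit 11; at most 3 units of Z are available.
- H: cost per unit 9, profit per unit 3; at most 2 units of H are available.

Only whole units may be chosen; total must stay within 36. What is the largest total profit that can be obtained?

48

G has the best ratio (10/7); taking only G gives at most 4×10 = 40 (stopped by the supply cap of 4).
Mixing does better — 4×G and 2×D: cost 36 ≤ 36, profit 4·10 + 2·4 = 48.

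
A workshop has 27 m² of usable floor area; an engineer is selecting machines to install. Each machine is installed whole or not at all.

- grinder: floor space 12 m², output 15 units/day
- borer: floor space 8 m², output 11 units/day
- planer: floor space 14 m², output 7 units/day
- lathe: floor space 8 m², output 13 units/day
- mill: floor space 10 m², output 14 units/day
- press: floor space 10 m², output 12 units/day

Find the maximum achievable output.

borer + lathe + mill: floor space 8 + 8 + 10 = 26 ≤ 27, output 11 + 13 + 14 = 38.
borer + lathe + press: floor space 8 + 8 + 10 = 26 ≤ 27, output 11 + 13 + 12 = 36.
grinder + mill: floor space 12 + 10 = 22 ≤ 27, output 15 + 14 = 29.
Best is borer, lathe, and mill with total output 38.

38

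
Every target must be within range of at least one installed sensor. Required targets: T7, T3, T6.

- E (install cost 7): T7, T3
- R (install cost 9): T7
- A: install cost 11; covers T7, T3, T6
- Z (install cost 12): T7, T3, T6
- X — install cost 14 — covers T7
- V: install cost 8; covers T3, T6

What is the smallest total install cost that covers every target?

This is an integer covering problem.
The greedy cost-per-new-target heuristic would pick E and V for 15, but a cheaper cover exists.
A alone covers T7, T3, T6 — every target.
Total install cost: 11.
No cover costs less than 11.

11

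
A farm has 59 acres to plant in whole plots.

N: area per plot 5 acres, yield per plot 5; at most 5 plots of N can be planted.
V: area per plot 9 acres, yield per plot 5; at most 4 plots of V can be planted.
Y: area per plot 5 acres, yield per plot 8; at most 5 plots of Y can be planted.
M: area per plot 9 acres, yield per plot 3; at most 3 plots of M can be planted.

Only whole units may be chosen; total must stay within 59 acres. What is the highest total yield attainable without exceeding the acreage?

70

Y has the best ratio (8/5); taking only Y gives at most 5×8 = 40 (stopped by the supply cap of 5).
Mixing does better — 5×N, 1×V, and 5×Y: area 59 ≤ 59, yield 5·5 + 1·5 + 5·8 = 70.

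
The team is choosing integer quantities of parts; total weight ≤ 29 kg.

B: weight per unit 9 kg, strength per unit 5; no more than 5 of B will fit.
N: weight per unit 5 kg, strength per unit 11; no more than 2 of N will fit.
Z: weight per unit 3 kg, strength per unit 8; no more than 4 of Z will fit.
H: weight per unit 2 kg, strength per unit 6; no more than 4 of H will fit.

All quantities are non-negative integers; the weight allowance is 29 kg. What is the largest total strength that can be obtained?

72

H has the best ratio (6/2); taking only H gives at most 4×6 = 24 (stopped by the supply cap of 4).
Mixing does better — 2×N, 4×Z, and 3×H: weight 28 ≤ 29, strength 2·11 + 4·8 + 3·6 = 72.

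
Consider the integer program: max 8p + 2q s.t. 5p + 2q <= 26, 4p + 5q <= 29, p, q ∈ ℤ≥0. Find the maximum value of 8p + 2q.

(p,q)=(5,0): 5·5+2·0=25≤26, 4·5+5·0=20≤29, objective 40.
(p,q)=(4,1): 5·4+2·1=22≤26, 4·4+5·1=21≤29, objective 34.
(p,q)=(4,0): 5·4+2·0=20≤26, 4·4+5·0=16≤29, objective 32.
No feasible integer point exceeds 40.

40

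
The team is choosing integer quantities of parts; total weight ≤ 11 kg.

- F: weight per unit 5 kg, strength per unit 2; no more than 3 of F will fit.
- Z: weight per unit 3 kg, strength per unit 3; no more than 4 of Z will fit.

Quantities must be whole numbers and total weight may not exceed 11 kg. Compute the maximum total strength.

Take 3×Z: weight 9 ≤ 11, strength 3·3 = 9.
No other integer combination yields more.

9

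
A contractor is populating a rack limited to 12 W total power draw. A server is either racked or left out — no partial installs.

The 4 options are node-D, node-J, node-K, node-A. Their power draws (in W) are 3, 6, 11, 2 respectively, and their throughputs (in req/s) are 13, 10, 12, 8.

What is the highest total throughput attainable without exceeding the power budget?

31

Treat it as a binary knapsack problem.
node-D + node-J + node-A: power draw 3 + 6 + 2 = 11 ≤ 12, throughput 13 + 10 + 8 = 31.
node-D + node-J: power draw 3 + 6 = 9 ≤ 12, throughput 13 + 10 = 23.
Best is node-D, node-J, and node-A with total throughput 31.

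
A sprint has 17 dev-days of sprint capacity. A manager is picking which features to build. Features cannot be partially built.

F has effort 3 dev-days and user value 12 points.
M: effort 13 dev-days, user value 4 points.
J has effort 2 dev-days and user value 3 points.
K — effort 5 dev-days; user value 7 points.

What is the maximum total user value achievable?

Take F, J, and K: effort 3 + 2 + 5 = 10 ≤ 17, user value 12 + 3 + 7 = 22.
No other feasible combination does better.

22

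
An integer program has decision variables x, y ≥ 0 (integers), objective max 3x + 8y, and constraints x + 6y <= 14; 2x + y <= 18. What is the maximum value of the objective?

32

(x,y)=(8,1) is feasible, giving 32.
(x,y)=(7,1) is feasible, giving 29.
(x,y)=(9,0) is feasible, giving 27.
(x,y)=(8,0) is feasible, giving 24.
The best lattice point is (8,1), giving 32.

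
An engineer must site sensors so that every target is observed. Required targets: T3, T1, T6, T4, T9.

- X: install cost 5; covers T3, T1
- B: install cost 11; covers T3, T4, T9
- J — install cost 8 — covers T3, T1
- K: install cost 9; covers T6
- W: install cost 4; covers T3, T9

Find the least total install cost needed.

Choose X, B, and K: together they cover T3, T1, T6, T4, T9 — every target.
Total install cost: 5 + 11 + 9 = 25.

25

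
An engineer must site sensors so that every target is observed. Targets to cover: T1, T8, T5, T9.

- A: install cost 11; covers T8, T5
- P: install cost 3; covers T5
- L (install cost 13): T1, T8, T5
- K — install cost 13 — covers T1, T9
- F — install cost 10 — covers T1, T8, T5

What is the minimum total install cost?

23

The greedy cost-per-new-target heuristic would pick P, F, and K for 26, but a cheaper cover exists.
Choose K and F: together they cover T1, T8, T5, T9 — every target.
Total install cost: 13 + 10 = 23.
No cover costs less than 23.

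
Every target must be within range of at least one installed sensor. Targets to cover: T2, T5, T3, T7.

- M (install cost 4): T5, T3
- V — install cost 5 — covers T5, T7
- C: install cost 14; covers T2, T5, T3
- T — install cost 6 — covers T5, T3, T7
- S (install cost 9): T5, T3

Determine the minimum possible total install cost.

The greedy cost-per-new-target heuristic would pick M, V, and C for 23, but a cheaper cover exists.
Choose V and C: together they cover T2, T5, T3, T7 — every target.
Total install cost: 5 + 14 = 19.
No cover costs less than 19.

19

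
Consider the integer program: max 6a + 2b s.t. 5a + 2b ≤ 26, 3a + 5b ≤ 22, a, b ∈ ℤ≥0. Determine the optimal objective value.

(a,b)=(5,0): 5·5+2·0=25≤26, 3·5+5·0=15≤22, objective 30.
(a,b)=(4,1): 5·4+2·1=22≤26, 3·4+5·1=17≤22, objective 26.
(a,b)=(4,0): 5·4+2·0=20≤26, 3·4+5·0=12≤22, objective 24.
No feasible integer point exceeds 30.

30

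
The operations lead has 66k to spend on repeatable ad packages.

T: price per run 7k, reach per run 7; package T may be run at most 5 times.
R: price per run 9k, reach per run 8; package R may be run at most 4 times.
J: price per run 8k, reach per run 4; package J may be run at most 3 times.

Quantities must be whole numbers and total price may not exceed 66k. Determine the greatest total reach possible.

T has the best ratio (7/7); taking only T gives at most 5×7 = 35 (stopped by the supply cap of 5).
Mixing does better — 4×T and 4×R: price 64 ≤ 66, reach 4·7 + 4·8 = 60.

60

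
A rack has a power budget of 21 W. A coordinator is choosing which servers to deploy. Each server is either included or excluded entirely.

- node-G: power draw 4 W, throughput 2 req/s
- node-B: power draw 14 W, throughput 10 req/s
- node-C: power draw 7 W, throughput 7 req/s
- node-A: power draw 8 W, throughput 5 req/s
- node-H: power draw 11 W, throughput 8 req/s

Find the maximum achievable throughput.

17

This is an integer program with binary decision variables.
node-G + node-C + node-A: power draw 4 + 7 + 8 = 19 ≤ 21, throughput 2 + 7 + 5 = 14.
node-B + node-C: power draw 14 + 7 = 21 ≤ 21, throughput 10 + 7 = 17.
node-C + node-H: power draw 7 + 11 = 18 ≤ 21, throughput 7 + 8 = 15.
Best is node-B and node-C with total throughput 17.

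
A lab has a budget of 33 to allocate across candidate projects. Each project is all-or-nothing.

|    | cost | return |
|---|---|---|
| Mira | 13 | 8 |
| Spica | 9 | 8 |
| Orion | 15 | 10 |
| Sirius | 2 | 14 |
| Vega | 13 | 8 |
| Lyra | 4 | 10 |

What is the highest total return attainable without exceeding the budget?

42

Allowing fractional choices, the relaxed optimum would be about 43.8, but projects are indivisible.
Spica + Sirius + Vega + Lyra: cost 9 + 2 + 13 + 4 = 28 ≤ 33, return 8 + 14 + 8 + 10 = 40.
Mira + Spica + Sirius + Lyra: cost 13 + 9 + 2 + 4 = 28 ≤ 33, return 8 + 8 + 14 + 10 = 40.
Spica + Orion + Sirius + Lyra: cost 9 + 15 + 2 + 4 = 30 ≤ 33, return 8 + 10 + 14 + 10 = 42.
Best is Spica, Orion, Sirius, and Lyra with total return 42.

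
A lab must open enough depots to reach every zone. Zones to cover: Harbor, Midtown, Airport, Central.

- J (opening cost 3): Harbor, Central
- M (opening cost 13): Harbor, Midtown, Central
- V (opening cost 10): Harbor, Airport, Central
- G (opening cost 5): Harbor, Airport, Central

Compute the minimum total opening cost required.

18

This is an integer covering problem.
The greedy cost-per-new-zone heuristic would pick J, G, and M for 21, but a cheaper cover exists.
Choose M and G: together they cover Harbor, Midtown, Airport, Central — every zone.
Total opening cost: 13 + 5 = 18.
No cover costs less than 18.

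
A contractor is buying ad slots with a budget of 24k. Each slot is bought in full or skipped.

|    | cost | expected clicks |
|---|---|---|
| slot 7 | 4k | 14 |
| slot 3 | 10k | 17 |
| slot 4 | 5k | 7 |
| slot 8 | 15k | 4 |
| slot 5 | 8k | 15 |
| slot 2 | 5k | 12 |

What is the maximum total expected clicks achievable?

50

This is a 0-1 knapsack instance.
Allowing fractional choices, the relaxed optimum would be about 52.9, but ad slots are indivisible.
slot 7 + slot 3 + slot 4 + slot 2: cost 4 + 10 + 5 + 5 = 24 ≤ 24, expected clicks 14 + 17 + 7 + 12 = 50.
slot 7 + slot 4 + slot 5 + slot 2: cost 4 + 5 + 8 + 5 = 22 ≤ 24, expected clicks 14 + 7 + 15 + 12 = 48.
Best is slot 7, slot 3, slot 4, and slot 2 with total expected clicks 50.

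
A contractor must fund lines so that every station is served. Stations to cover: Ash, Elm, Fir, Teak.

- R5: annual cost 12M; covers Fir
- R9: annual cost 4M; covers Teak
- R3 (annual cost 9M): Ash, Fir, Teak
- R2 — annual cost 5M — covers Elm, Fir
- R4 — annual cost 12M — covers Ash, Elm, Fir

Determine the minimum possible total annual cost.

14

The greedy cost-per-new-station heuristic would pick R2, R9, and R3 for 18, but a cheaper cover exists.
Choose R3 and R2: together they cover Ash, Elm, Fir, Teak — every station.
Total annual cost: 9 + 5 = 14.
No cover costs less than 14.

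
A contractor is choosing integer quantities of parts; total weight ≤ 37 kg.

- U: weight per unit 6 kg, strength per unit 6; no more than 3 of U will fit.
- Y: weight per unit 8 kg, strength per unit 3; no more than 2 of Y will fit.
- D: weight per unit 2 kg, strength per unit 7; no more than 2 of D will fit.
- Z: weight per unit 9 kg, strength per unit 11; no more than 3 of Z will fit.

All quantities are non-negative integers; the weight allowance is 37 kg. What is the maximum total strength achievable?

53

This is a bounded integer knapsack.
D has the best ratio (7/2); taking only D gives at most 2×7 = 14 (stopped by the supply cap of 2).
Mixing does better — 1×U, 2×D, and 3×Z: weight 37 ≤ 37, strength 1·6 + 2·7 + 3·11 = 53.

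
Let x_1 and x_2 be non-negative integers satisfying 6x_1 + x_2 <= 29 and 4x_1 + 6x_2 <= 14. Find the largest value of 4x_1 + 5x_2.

The continuous relaxation peaks at (3.5, 0) with value 14.00; rounding to a feasible lattice point costs some objective.
(x_1,x_2)=(2,1): 6·2+1·1=13≤29, 4·2+6·1=14≤14, objective 13.
(x_1,x_2)=(3,0): 6·3+1·0=18≤29, 4·3+6·0=12≤14, objective 12.
No feasible integer point exceeds 13.

13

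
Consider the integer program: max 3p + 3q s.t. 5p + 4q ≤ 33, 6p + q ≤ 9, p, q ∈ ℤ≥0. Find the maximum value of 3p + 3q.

(p,q)=(0,8) is feasible, giving 24.
(p,q)=(0,7) is feasible, giving 21.
The best lattice point is (0,8), giving 24.

24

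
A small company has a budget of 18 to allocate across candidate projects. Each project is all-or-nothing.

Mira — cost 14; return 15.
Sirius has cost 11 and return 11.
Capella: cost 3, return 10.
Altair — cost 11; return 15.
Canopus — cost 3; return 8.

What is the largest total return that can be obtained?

Capella + Altair + Canopus: cost 3 + 11 + 3 = 17 ≤ 18, return 10 + 15 + 8 = 33.
Sirius + Capella + Canopus: cost 11 + 3 + 3 = 17 ≤ 18, return 11 + 10 + 8 = 29.
Capella + Altair: cost 3 + 11 = 14 ≤ 18, return 10 + 15 = 25.
Best is Capella, Altair, and Canopus with total return 33.

33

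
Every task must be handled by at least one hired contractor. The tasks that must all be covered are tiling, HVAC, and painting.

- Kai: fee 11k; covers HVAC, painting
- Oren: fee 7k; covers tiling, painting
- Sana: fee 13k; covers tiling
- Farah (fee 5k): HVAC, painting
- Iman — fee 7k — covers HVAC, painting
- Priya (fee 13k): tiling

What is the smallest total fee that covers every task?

12

Choose Oren and Farah: together they cover tiling, HVAC, painting — every task.
Total fee: 7 + 5 = 12.
No cover costs less than 12.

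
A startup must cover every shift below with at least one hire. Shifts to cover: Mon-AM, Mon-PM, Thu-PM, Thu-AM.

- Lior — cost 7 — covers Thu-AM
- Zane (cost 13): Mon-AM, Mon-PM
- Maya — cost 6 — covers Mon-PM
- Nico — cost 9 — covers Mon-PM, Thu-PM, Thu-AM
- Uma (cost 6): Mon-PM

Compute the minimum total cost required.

22

This is a weighted set-cover instance.
Choose Zane and Nico: together they cover Mon-AM, Mon-PM, Thu-PM, Thu-AM — every shift.
Total cost: 13 + 9 = 22.
No cover costs less than 22.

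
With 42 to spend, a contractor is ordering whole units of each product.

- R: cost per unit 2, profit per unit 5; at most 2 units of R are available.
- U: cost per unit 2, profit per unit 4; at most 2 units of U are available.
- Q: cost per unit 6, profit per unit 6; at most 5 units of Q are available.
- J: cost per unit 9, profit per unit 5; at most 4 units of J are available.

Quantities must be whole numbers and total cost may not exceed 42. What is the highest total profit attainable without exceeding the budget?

48

R has the best ratio (5/2); taking only R gives at most 2×5 = 10 (stopped by the supply cap of 2).
Mixing does better — 2×R, 2×U, and 5×Q: cost 38 ≤ 42, profit 2·5 + 2·4 + 5·6 = 48.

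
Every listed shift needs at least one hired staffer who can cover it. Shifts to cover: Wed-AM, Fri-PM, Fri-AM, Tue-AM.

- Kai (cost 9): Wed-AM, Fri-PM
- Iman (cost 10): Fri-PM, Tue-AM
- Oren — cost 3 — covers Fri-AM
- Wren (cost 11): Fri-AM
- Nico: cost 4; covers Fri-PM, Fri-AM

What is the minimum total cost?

The greedy cost-per-new-shift heuristic would pick Nico, Kai, and Iman for 23, but a cheaper cover exists.
Choose Kai, Iman, and Oren: together they cover Wed-AM, Fri-PM, Fri-AM, Tue-AM — every shift.
Total cost: 9 + 10 + 3 = 22.
No cover costs less than 22.

22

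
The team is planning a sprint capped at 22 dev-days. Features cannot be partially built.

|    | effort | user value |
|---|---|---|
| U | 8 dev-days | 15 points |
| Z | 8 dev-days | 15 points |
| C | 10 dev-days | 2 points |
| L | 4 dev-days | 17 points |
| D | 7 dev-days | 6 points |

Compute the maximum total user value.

This is an integer program with binary decision variables.
Allowing fractional choices, the relaxed optimum would be about 48.7, but features are indivisible.
U + Z + L: effort 8 + 8 + 4 = 20 ≤ 22, user value 15 + 15 + 17 = 47.
U + L + D: effort 8 + 4 + 7 = 19 ≤ 22, user value 15 + 17 + 6 = 38.
Z + L + D: effort 8 + 4 + 7 = 19 ≤ 22, user value 15 + 17 + 6 = 38.
Best is U, Z, and L with total user value 47.

47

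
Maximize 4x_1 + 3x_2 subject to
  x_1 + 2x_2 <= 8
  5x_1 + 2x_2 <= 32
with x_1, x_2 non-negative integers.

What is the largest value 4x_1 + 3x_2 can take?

27

(x_1,x_2)=(6,1) is feasible, giving 27.
(x_1,x_2)=(6,0) is feasible, giving 24.
(x_1,x_2)=(5,1) is feasible, giving 23.
(x_1,x_2)=(5,0) is feasible, giving 20.
No feasible integer point exceeds 27.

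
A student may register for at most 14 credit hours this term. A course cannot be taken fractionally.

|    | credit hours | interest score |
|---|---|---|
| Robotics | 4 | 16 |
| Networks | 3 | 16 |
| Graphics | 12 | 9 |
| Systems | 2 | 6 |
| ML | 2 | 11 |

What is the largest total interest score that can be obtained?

49

Robotics + Networks + Systems: credit hours 4 + 3 + 2 = 9 ≤ 14, interest score 16 + 16 + 6 = 38.
Robotics + Networks + Systems + ML: credit hours 4 + 3 + 2 + 2 = 11 ≤ 14, interest score 16 + 16 + 6 + 11 = 49.
Robotics + Networks + ML: credit hours 4 + 3 + 2 = 9 ≤ 14, interest score 16 + 16 + 11 = 43.
Best is Robotics, Networks, Systems, and ML with total interest score 49.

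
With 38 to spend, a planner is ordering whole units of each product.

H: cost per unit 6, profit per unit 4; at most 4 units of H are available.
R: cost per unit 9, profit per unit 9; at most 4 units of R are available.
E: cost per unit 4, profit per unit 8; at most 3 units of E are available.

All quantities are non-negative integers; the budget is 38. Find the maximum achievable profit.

1×H, 2×R, and 3×E: cost 36 ≤ 38, profit 1·4 + 2·9 + 3·8 = 46.
3×R and 2×E: cost 35 ≤ 38, profit 3·9 + 2·8 = 43.
Best is 46.

46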